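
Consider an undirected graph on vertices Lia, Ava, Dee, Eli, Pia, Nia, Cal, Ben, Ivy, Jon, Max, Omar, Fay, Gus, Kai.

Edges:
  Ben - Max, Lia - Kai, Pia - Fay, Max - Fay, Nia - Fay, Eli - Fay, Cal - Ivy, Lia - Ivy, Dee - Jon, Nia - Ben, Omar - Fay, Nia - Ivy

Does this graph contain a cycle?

DFS, tracking each vertex's parent; an edge to a visited non-parent vertex closes a cycle.
Start from Max:
visit Max (parent –)
  visit Ben (parent Max)
    visit Nia (parent Ben)
      Nia–Ben: parent, skip
      visit Ivy (parent Nia)
        Ivy–Nia: parent, skip
        visit Cal (parent Ivy)
          Cal–Ivy: parent, skip
        visit Lia (parent Ivy)
          Lia–Ivy: parent, skip
          visit Kai (parent Lia)
            Kai–Lia: parent, skip
      visit Fay (parent Nia)
        Fay–Nia: parent, skip
        visit Omar (parent Fay)
          Omar–Fay: parent, skip
        Fay–Max: Max visited and ≠ parent → cycle
Cycle: Max – Ben – Nia – Fay – Max.

Yes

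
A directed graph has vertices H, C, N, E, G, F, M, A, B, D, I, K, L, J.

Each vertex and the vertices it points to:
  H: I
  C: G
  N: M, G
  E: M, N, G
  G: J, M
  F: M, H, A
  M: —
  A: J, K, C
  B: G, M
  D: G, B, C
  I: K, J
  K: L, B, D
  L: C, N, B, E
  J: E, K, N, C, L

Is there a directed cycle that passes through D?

Yes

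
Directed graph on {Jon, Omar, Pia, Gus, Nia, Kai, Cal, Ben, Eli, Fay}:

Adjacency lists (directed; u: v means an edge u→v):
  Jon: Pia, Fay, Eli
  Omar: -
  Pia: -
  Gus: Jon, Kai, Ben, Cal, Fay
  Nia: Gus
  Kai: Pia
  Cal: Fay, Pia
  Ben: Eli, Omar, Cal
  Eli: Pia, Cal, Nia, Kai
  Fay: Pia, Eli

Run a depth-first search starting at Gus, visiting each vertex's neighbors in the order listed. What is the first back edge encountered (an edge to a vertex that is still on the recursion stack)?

Cal->Fay

DFS from Gus (visiting each vertex's neighbors in the order listed); mark gray on enter, black on exit:
Gus gray
  Jon gray
    Pia gray
    Pia black
    Fay gray
      Fay→Pia: Pia black — skip
      Eli gray
        Eli→Pia: Pia black — skip
        Cal gray
          Cal→Fay: Fay is gray → back edge
First back edge: Cal → Fay.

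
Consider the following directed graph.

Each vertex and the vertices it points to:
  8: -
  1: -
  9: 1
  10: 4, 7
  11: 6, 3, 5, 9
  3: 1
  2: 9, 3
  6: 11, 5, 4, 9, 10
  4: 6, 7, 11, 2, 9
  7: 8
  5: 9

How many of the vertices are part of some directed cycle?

4

A vertex is on a directed cycle iff it belongs to a strongly connected component of size ≥ 2 (or has a self-loop).
The vertices on cycles are {4, 6, 10, 11} — 4 in total.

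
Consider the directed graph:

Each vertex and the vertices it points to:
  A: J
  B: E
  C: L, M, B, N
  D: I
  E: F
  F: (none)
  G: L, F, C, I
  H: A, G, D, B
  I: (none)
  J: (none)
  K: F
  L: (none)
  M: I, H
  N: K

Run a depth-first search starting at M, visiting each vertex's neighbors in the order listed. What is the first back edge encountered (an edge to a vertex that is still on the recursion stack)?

C→M

DFS from M (visiting each vertex's neighbors in the order listed); mark gray on enter, black on exit:
M gray
  I gray
  I black
  H gray
    A gray
      J gray
      J black
    A black
    G gray
      L gray
      L black
      F gray
      F black
      C gray
        C→L: L black — skip
        C→M: M is gray → back edge
First back edge: C → M.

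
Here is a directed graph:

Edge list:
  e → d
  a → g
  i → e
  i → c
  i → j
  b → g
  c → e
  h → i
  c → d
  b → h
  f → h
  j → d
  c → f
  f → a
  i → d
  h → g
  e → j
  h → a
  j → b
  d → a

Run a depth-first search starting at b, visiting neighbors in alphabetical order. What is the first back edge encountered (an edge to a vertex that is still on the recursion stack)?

DFS from b (visiting neighbors in alphabetical order); mark gray on enter, black on exit:
b gray
  g gray
  g black
  h gray
    a gray
      a→g: g black — skip
    a black
    h→g: g black — skip
    i gray
      c gray
        d gray
          d→a: a black — skip
        d black
        e gray
          e→d: d black — skip
          j gray
            j→b: b is gray → back edge
First back edge: j → b.

j->b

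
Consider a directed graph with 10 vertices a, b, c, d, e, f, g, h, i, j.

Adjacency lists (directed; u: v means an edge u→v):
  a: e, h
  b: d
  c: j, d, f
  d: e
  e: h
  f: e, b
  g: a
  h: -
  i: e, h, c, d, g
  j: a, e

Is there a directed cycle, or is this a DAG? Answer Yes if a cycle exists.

DFS with white/gray/black marking, starting from c:
c gray
  j gray
    a gray
      e gray
        h gray
        h black
      e black
      a→h: h black — skip
    a black
    j→e: e black — skip
  j black
  d gray
    d→e: e black — skip
  d black
  f gray
    f→e: e black — skip
    b gray
      b→d: d black — skip
    b black
  f black
c black
g gray
  g→a: a black — skip
g black
i gray
  i→e: e black — skip
  i→h: h black — skip
  i→c: c black — skip
  i→d: d black — skip
  i→g: g black — skip
i black
Every edge goes to a white or black vertex — no back edge, so the graph is acyclic.

No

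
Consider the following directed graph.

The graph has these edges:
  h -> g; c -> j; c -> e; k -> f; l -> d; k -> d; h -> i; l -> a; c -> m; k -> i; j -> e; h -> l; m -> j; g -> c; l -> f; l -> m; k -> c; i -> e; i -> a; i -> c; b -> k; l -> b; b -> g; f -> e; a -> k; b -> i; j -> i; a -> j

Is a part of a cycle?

a is on a cycle iff a can reach itself via ≥1 edge.
a → k → i → a — yes.

Yes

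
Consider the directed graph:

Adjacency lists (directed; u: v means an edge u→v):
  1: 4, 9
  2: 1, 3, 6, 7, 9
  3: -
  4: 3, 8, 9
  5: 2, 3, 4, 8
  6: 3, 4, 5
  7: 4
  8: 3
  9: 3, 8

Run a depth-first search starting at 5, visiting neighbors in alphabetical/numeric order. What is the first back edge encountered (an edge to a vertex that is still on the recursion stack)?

6→5

DFS from 5 (visiting neighbors in alphabetical/numeric order); mark gray on enter, black on exit:
5 gray
  2 gray
    1 gray
      4 gray
        3 gray
        3 black
        8 gray
          8→3: 3 black — skip
        8 black
        9 gray
          9→3: 3 black — skip
          9→8: 8 black — skip
        9 black
      4 black
      1→9: 9 black — skip
    1 black
    2→3: 3 black — skip
    6 gray
      6→3: 3 black — skip
      6→4: 4 black — skip
      6→5: 5 is gray → back edge
First back edge: 6 → 5.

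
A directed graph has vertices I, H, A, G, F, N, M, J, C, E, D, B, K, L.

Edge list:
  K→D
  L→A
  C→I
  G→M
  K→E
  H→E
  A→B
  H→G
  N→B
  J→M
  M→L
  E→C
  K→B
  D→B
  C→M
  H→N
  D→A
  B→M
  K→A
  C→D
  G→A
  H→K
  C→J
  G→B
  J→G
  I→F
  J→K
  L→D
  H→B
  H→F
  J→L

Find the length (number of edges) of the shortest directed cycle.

For each vertex v, BFS finds the shortest path from v back to v.
The shortest such closed walk is E → C → J → K → E, length 4.

4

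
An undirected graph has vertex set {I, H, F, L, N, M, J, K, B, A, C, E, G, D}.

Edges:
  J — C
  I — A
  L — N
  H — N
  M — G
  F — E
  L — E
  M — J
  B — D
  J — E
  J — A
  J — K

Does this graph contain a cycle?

No

DFS, tracking each vertex's parent; an edge to a visited non-parent vertex closes a cycle.
Start from D:
visit D (parent –)
  visit B (parent D)
    B–D: parent, skip
visit I (parent –)
  visit A (parent I)
    A–I: parent, skip
    visit J (parent A)
      visit E (parent J)
        visit F (parent E)
          F–E: parent, skip
        visit L (parent E)
          L–E: parent, skip
          visit N (parent L)
            visit H (parent N)
              H–N: parent, skip
            N–L: parent, skip
        E–J: parent, skip
      J–A: parent, skip
      visit M (parent J)
        visit G (parent M)
          G–M: parent, skip
        M–J: parent, skip
      visit K (parent J)
        K–J: parent, skip
      visit C (parent J)
        C–J: parent, skip
No non-parent visited neighbor found — the graph is a forest.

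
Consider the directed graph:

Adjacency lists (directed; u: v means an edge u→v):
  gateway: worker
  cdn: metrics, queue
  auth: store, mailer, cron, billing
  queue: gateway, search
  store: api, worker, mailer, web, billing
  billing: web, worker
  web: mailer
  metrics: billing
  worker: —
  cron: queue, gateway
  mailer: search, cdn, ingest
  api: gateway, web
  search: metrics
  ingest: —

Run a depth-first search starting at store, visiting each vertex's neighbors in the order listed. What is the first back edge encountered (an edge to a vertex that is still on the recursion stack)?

DFS from store (visiting each vertex's neighbors in the order listed); mark gray on enter, black on exit:
store gray
  api gray
    gateway gray
      worker gray
      worker black
    gateway black
    web gray
      mailer gray
        search gray
          metrics gray
            billing gray
              billing→web: web is gray → back edge
First back edge: billing → web.

billing→web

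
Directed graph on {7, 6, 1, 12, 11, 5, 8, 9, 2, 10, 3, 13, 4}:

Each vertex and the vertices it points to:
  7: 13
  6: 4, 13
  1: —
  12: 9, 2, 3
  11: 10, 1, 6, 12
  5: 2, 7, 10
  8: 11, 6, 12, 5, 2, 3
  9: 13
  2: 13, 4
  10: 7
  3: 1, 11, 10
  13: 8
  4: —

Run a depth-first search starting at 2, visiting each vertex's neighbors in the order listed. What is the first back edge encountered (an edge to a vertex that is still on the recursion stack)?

DFS from 2 (visiting each vertex's neighbors in the order listed); mark gray on enter, black on exit:
2 gray
  13 gray
    8 gray
      11 gray
        10 gray
          7 gray
            7→13: 13 is gray → back edge
First back edge: 7 → 13.

7→13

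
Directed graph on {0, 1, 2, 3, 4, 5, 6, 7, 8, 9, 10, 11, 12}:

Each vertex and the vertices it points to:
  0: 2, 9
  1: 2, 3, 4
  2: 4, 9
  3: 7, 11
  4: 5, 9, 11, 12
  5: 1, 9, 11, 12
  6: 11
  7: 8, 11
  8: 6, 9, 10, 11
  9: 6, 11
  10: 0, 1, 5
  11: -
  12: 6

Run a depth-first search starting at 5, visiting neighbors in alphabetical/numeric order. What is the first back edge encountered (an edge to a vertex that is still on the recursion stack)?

DFS from 5 (visiting neighbors in alphabetical/numeric order); mark gray on enter, black on exit:
5 gray
  1 gray
    2 gray
      4 gray
        4→5: 5 is gray → back edge
First back edge: 4 → 5.

4->5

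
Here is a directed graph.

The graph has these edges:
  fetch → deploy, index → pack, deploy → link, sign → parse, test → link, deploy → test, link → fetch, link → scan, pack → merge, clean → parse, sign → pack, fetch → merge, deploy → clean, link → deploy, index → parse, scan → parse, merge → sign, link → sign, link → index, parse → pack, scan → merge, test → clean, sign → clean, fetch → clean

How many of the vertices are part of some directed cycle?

A vertex is on a directed cycle iff it belongs to a strongly connected component of size ≥ 2 (or has a self-loop).
The vertices on cycles are {link, pack, sign, test, clean, fetch, merge, parse, deploy} — 9 in total.

9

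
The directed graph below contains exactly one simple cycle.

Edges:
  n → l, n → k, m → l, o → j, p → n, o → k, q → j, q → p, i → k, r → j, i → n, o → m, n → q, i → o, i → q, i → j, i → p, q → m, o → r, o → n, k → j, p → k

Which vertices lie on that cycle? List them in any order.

n, p, q

DFS with gray/black marking from q:
q gray
  m gray
    l gray
    l black
  m black
  p gray
    n gray
      n→l: l black — skip
      k gray
        j gray
        j black
      k black
      n→q: q is gray → back edge
Back edge closes the cycle q → p → n → q; its vertices are {n, p, q}.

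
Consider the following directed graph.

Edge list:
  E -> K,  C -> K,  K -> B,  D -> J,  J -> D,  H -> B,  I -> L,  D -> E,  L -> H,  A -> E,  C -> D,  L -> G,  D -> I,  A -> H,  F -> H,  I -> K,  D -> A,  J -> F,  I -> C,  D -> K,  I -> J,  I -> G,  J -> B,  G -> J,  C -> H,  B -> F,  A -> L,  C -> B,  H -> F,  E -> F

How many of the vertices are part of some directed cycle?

10

A vertex is on a directed cycle iff it belongs to a strongly connected component of size ≥ 2 (or has a self-loop).
The vertices on cycles are {A, B, C, D, F, G, H, I, J, L} — 10 in total.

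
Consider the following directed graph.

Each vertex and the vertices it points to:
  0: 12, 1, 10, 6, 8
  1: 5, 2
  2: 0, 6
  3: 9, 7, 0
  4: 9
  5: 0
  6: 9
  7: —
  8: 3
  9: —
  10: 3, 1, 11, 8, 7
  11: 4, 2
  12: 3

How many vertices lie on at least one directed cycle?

9

A vertex is on a directed cycle iff it belongs to a strongly connected component of size ≥ 2 (or has a self-loop).
The vertices on cycles are {0, 1, 2, 3, 5, 8, 10, 11, 12} — 9 in total.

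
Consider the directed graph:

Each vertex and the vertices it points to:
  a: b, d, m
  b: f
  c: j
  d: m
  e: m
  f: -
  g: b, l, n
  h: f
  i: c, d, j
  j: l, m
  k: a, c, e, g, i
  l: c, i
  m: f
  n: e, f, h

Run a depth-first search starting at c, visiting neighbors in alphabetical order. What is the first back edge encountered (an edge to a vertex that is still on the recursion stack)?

l->c

DFS from c (visiting neighbors in alphabetical order); mark gray on enter, black on exit:
c gray
  j gray
    l gray
      l→c: c is gray → back edge
First back edge: l → c.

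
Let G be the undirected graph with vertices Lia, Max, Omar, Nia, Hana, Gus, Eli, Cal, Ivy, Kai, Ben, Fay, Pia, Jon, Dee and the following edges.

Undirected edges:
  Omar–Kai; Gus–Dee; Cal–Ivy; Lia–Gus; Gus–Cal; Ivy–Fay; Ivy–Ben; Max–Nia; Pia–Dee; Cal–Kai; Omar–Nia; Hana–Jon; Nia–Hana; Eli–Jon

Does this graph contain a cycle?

No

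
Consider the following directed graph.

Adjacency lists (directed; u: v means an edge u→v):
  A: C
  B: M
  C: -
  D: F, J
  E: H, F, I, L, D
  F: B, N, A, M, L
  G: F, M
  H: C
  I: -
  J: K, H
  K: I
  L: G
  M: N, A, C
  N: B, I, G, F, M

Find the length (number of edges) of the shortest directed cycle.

For each vertex v, BFS finds the shortest path from v back to v.
The shortest such closed walk is F → N → F, length 2.

2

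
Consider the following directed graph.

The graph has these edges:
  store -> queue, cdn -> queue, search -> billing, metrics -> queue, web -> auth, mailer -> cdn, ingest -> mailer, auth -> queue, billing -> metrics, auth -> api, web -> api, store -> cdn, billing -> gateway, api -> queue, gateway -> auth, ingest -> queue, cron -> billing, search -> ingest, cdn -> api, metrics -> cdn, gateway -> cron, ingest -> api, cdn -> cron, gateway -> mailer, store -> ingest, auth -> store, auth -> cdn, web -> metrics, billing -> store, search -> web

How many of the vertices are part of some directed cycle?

9

A vertex is on a directed cycle iff it belongs to a strongly connected component of size ≥ 2 (or has a self-loop).
The vertices on cycles are {cdn, auth, cron, store, ingest, mailer, billing, gateway, metrics} — 9 in total.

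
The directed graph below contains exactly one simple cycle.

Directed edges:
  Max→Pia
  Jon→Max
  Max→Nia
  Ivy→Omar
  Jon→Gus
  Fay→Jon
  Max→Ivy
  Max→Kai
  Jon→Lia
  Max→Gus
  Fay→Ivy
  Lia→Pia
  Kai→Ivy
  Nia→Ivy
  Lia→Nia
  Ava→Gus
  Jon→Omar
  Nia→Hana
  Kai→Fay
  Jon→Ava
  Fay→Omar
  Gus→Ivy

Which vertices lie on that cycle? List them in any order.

Fay, Jon, Kai, Max

DFS with gray/black marking from Jon:
Jon gray
  Ava gray
    Gus gray
      Ivy gray
        Omar gray
        Omar black
      Ivy black
    Gus black
  Ava black
  Jon→Gus: Gus black — skip
  Lia gray
    Pia gray
    Pia black
    Nia gray
      Nia→Ivy: Ivy black — skip
      Hana gray
      Hana black
    Nia black
  Lia black
  Jon→Omar: Omar black — skip
  Max gray
    Kai gray
      Fay gray
        Fay→Ivy: Ivy black — skip
        Fay→Omar: Omar black — skip
        Fay→Jon: Jon is gray → back edge
Back edge closes the cycle Jon → Max → Kai → Fay → Jon; its vertices are {Fay, Jon, Kai, Max}.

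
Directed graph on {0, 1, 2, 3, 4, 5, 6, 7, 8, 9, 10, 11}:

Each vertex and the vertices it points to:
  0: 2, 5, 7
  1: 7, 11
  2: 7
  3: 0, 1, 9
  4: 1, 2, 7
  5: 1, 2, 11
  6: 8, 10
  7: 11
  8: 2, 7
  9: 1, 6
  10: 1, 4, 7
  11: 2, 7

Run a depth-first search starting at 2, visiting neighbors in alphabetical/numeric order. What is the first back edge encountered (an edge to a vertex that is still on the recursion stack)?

11→2

DFS from 2 (visiting neighbors in alphabetical/numeric order); mark gray on enter, black on exit:
2 gray
  7 gray
    11 gray
      11→2: 2 is gray → back edge
First back edge: 11 → 2.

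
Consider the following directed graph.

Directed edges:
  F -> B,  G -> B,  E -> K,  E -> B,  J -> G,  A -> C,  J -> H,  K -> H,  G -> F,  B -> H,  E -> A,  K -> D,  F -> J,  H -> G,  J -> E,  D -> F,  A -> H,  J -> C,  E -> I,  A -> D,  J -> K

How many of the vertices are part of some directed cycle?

9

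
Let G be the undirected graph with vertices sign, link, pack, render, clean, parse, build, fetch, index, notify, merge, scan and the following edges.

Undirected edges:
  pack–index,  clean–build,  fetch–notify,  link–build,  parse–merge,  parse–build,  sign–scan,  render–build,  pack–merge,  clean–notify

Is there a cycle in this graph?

DFS, tracking each vertex's parent; an edge to a visited non-parent vertex closes a cycle.
Start from pack:
visit pack (parent –)
  visit index (parent pack)
    index–pack: parent, skip
  visit merge (parent pack)
    visit parse (parent merge)
      parse–merge: parent, skip
      visit build (parent parse)
        visit render (parent build)
          render–build: parent, skip
        visit link (parent build)
          link–build: parent, skip
        build–parse: parent, skip
        visit clean (parent build)
          visit notify (parent clean)
            notify–clean: parent, skip
            visit fetch (parent notify)
              fetch–notify: parent, skip
          clean–build: parent, skip
    merge–pack: parent, skip
visit sign (parent –)
  visit scan (parent sign)
    scan–sign: parent, skip
No non-parent visited neighbor found — the graph is a forest.

No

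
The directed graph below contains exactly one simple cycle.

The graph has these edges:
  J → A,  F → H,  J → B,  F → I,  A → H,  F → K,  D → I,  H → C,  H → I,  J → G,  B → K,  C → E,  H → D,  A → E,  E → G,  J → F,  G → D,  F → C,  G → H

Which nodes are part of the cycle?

C, E, G, H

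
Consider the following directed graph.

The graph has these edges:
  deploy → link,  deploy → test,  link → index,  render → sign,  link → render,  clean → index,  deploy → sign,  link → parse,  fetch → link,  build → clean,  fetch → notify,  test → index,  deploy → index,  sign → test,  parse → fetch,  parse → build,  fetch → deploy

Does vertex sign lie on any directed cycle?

No

sign lies on a cycle iff there is a path from sign back to itself.
Exploring from sign, it never reaches itself; equivalently, its strongly connected component is a singleton.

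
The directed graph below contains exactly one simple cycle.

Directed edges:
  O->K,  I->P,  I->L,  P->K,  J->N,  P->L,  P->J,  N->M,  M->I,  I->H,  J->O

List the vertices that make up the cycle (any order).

DFS with gray/black marking from I:
I gray
  H gray
  H black
  L gray
  L black
  P gray
    J gray
      O gray
        K gray
        K black
      O black
      N gray
        M gray
          M→I: I is gray → back edge
Back edge closes the cycle I → P → J → N → M → I; its vertices are {I, J, M, N, P}.

I, J, M, N, P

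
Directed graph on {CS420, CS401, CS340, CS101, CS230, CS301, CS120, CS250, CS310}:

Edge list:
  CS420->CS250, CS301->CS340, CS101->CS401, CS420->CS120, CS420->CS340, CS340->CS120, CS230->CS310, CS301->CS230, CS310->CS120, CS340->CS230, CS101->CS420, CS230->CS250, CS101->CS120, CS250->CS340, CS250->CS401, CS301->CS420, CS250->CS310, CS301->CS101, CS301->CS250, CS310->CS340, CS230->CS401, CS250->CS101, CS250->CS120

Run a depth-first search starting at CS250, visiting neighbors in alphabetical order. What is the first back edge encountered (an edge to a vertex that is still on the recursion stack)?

DFS from CS250 (visiting neighbors in alphabetical order); mark gray on enter, black on exit:
CS250 gray
  CS101 gray
    CS120 gray
    CS120 black
    CS401 gray
    CS401 black
    CS420 gray
      CS420→CS120: CS120 black — skip
      CS420→CS250: CS250 is gray → back edge
First back edge: CS420 → CS250.

CS420->CS250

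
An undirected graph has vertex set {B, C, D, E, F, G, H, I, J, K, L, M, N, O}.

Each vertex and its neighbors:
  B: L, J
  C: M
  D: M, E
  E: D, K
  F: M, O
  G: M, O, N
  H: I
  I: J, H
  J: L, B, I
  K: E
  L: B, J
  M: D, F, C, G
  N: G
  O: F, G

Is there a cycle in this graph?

Yes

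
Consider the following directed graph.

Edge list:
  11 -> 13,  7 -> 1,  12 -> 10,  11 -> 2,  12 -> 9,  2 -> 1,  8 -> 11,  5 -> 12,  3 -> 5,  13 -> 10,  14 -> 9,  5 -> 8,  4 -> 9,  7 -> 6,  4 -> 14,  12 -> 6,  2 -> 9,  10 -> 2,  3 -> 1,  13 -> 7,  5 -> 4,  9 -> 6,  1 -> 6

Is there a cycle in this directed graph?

DFS with white/gray/black marking, starting from 4:
4 gray
  9 gray
    6 gray
    6 black
  9 black
  14 gray
    14→9: 9 black — skip
  14 black
4 black
1 gray
  1→6: 6 black — skip
1 black
2 gray
  2→1: 1 black — skip
  2→9: 9 black — skip
2 black
3 gray
  5 gray
    8 gray
      11 gray
        13 gray
          7 gray
            7→1: 1 black — skip
            7→6: 6 black — skip
          7 black
          10 gray
            10→2: 2 black — skip
          10 black
        13 black
        11→2: 2 black — skip
      11 black
    8 black
    5→4: 4 black — skip
    12 gray
      12→10: 10 black — skip
      12→6: 6 black — skip
      12→9: 9 black — skip
    12 black
  5 black
  3→1: 1 black — skip
3 black
Every edge goes to a white or black vertex — no back edge, so the graph is acyclic.

No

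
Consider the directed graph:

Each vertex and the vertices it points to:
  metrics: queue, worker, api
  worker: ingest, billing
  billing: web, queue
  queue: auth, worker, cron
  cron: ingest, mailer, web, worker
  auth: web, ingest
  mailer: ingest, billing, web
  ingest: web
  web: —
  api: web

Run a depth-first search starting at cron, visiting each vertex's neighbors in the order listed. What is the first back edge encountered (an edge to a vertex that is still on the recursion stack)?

DFS from cron (visiting each vertex's neighbors in the order listed); mark gray on enter, black on exit:
cron gray
  ingest gray
    web gray
    web black
  ingest black
  mailer gray
    mailer→ingest: ingest black — skip
    billing gray
      billing→web: web black — skip
      queue gray
        auth gray
          auth→web: web black — skip
          auth→ingest: ingest black — skip
        auth black
        worker gray
          worker→ingest: ingest black — skip
          worker→billing: billing is gray → back edge
First back edge: worker → billing.

worker->billing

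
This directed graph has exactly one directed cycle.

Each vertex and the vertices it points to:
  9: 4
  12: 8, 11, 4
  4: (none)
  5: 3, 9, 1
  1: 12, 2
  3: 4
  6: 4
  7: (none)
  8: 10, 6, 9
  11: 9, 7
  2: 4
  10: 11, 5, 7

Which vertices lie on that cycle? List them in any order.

DFS with gray/black marking from 1:
1 gray
  12 gray
    8 gray
      10 gray
        11 gray
          9 gray
            4 gray
            4 black
          9 black
          7 gray
          7 black
        11 black
        5 gray
          3 gray
            3→4: 4 black — skip
          3 black
          5→9: 9 black — skip
          5→1: 1 is gray → back edge
Back edge closes the cycle 1 → 12 → 8 → 10 → 5 → 1; its vertices are {1, 5, 8, 10, 12}.

1, 5, 8, 10, 12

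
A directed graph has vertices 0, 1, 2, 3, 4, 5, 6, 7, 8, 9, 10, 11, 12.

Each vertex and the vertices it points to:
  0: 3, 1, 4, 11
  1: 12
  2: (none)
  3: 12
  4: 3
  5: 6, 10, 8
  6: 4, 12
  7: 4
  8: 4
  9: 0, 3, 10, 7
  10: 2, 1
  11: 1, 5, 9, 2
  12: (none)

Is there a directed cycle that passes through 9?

9 is on a cycle iff 9 can reach itself via ≥1 edge.
9 → 0 → 11 → 9 — yes.

Yes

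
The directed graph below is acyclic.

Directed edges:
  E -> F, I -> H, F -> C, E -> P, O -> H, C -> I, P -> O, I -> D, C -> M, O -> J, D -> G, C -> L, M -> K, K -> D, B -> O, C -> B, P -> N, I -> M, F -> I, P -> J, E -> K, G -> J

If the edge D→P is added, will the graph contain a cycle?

No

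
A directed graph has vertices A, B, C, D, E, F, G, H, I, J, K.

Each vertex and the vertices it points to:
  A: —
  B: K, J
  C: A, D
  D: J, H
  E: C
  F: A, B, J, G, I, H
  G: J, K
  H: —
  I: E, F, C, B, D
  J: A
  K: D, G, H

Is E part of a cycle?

E lies on a cycle iff there is a path from E back to itself.
Exploring from E, it never reaches itself; equivalently, its strongly connected component is a singleton.

No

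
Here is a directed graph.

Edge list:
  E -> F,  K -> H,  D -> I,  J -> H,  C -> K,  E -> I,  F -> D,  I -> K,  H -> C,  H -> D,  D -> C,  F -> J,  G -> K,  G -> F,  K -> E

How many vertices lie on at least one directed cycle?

8

A vertex is on a directed cycle iff it belongs to a strongly connected component of size ≥ 2 (or has a self-loop).
The vertices on cycles are {C, D, E, F, H, I, J, K} — 8 in total.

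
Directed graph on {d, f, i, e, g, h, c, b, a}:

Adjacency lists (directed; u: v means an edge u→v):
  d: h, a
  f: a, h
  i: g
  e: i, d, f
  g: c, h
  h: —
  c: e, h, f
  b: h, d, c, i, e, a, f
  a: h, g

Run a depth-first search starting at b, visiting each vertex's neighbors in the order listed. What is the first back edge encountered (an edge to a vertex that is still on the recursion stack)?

i→g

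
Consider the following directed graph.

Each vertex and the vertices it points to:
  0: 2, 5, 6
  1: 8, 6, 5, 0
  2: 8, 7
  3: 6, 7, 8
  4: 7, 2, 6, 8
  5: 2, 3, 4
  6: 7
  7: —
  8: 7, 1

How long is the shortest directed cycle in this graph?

2

For each vertex v, BFS finds the shortest path from v back to v.
The shortest such closed walk is 1 → 8 → 1, length 2.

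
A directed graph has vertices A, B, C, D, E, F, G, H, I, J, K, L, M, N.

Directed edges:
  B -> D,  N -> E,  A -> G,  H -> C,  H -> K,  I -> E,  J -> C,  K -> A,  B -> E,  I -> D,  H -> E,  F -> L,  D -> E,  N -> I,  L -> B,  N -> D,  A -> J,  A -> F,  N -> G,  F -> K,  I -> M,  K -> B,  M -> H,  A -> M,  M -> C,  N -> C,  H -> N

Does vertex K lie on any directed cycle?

K is on a cycle iff K can reach itself via ≥1 edge.
K → A → F → K — yes.

Yes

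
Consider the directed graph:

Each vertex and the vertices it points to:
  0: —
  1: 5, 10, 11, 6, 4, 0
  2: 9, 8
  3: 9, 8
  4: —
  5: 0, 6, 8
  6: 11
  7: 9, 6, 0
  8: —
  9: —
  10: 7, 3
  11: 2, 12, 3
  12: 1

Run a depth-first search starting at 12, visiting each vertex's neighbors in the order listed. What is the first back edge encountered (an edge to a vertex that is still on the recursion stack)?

DFS from 12 (visiting each vertex's neighbors in the order listed); mark gray on enter, black on exit:
12 gray
  1 gray
    5 gray
      0 gray
      0 black
      6 gray
        11 gray
          2 gray
            9 gray
            9 black
            8 gray
            8 black
          2 black
          11→12: 12 is gray → back edge
First back edge: 11 → 12.

11→12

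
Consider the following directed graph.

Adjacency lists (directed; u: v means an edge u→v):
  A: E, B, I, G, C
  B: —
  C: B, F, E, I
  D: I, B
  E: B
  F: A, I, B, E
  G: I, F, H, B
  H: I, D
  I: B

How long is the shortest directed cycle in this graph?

3

For each vertex v, BFS finds the shortest path from v back to v.
The shortest such closed walk is A → G → F → A, length 3.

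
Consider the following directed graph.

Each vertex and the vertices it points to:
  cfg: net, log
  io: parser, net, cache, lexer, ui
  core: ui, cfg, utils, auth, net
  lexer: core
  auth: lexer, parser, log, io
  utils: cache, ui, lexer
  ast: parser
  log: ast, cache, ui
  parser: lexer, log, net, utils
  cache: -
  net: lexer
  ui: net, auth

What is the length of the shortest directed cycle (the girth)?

For each vertex v, BFS finds the shortest path from v back to v.
The shortest such closed walk is core → utils → lexer → core, length 3.

3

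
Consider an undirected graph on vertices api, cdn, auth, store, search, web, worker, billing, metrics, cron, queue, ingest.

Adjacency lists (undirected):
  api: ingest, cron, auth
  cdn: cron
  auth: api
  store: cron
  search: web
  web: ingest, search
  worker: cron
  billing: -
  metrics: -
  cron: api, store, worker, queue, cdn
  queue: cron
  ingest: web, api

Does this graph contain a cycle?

DFS, tracking each vertex's parent; an edge to a visited non-parent vertex closes a cycle.
Start from billing:
visit billing (parent –)
visit api (parent –)
  visit ingest (parent api)
    visit web (parent ingest)
      web–ingest: parent, skip
      visit search (parent web)
        search–web: parent, skip
    ingest–api: parent, skip
  visit cron (parent api)
    cron–api: parent, skip
    visit store (parent cron)
      store–cron: parent, skip
    visit worker (parent cron)
      worker–cron: parent, skip
    visit queue (parent cron)
      queue–cron: parent, skip
    visit cdn (parent cron)
      cdn–cron: parent, skip
  visit auth (parent api)
    auth–api: parent, skip
visit metrics (parent –)
No non-parent visited neighbor found — the graph is a forest.

No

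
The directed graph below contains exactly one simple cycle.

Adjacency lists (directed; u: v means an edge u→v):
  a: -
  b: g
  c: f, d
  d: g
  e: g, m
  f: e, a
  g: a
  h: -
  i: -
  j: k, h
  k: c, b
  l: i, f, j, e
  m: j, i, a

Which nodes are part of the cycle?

c, e, f, j, k, m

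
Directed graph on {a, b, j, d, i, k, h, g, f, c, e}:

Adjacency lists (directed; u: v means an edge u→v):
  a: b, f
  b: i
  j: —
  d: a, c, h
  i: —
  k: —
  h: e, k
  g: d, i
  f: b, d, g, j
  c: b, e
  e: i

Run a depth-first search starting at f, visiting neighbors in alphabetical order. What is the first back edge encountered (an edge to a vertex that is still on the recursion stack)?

a->f

DFS from f (visiting neighbors in alphabetical order); mark gray on enter, black on exit:
f gray
  b gray
    i gray
    i black
  b black
  d gray
    a gray
      a→b: b black — skip
      a→f: f is gray → back edge
First back edge: a → f.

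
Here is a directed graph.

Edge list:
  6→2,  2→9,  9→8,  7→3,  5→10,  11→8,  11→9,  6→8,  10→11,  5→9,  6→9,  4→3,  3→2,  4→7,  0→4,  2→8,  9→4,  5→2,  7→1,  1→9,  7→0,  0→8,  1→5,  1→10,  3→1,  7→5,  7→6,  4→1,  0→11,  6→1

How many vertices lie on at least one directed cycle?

A vertex is on a directed cycle iff it belongs to a strongly connected component of size ≥ 2 (or has a self-loop).
The vertices on cycles are {0, 1, 2, 3, 4, 5, 6, 7, 9, 10, 11} — 11 in total.

11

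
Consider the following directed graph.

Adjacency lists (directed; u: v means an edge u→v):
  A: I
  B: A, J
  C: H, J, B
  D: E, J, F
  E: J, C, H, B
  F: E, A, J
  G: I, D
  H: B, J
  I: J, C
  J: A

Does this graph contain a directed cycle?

Yes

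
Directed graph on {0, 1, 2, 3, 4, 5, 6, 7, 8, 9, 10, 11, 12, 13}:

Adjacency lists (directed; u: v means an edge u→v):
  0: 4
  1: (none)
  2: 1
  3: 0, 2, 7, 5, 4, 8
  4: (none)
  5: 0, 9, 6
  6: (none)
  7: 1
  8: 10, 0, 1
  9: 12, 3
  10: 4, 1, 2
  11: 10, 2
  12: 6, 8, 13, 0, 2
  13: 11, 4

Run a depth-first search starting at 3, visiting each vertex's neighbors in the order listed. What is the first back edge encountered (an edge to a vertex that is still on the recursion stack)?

DFS from 3 (visiting each vertex's neighbors in the order listed); mark gray on enter, black on exit:
3 gray
  0 gray
    4 gray
    4 black
  0 black
  2 gray
    1 gray
    1 black
  2 black
  7 gray
    7→1: 1 black — skip
  7 black
  5 gray
    5→0: 0 black — skip
    9 gray
      12 gray
        6 gray
        6 black
        8 gray
          10 gray
            10→4: 4 black — skip
            10→1: 1 black — skip
            10→2: 2 black — skip
          10 black
          8→0: 0 black — skip
          8→1: 1 black — skip
        8 black
        13 gray
          11 gray
            11→10: 10 black — skip
            11→2: 2 black — skip
          11 black
          13→4: 4 black — skip
        13 black
        12→0: 0 black — skip
        12→2: 2 black — skip
      12 black
      9→3: 3 is gray → back edge
First back edge: 9 → 3.

9→3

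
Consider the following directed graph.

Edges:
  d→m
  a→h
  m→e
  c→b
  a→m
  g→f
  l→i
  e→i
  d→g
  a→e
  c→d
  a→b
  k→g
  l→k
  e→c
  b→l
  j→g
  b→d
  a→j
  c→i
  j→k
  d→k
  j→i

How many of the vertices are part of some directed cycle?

A vertex is on a directed cycle iff it belongs to a strongly connected component of size ≥ 2 (or has a self-loop).
The vertices on cycles are {b, c, d, e, m} — 5 in total.

5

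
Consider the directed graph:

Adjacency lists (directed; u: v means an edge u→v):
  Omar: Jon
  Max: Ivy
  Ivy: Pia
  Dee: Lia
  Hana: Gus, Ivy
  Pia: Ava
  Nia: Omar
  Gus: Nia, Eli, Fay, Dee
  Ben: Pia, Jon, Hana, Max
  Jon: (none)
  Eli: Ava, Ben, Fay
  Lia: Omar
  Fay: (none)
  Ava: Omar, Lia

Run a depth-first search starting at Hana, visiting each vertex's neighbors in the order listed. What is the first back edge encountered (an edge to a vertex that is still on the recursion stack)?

Ben→Hana

DFS from Hana (visiting each vertex's neighbors in the order listed); mark gray on enter, black on exit:
Hana gray
  Gus gray
    Nia gray
      Omar gray
        Jon gray
        Jon black
      Omar black
    Nia black
    Eli gray
      Ava gray
        Ava→Omar: Omar black — skip
        Lia gray
          Lia→Omar: Omar black — skip
        Lia black
      Ava black
      Ben gray
        Pia gray
          Pia→Ava: Ava black — skip
        Pia black
        Ben→Jon: Jon black — skip
        Ben→Hana: Hana is gray → back edge
First back edge: Ben → Hana.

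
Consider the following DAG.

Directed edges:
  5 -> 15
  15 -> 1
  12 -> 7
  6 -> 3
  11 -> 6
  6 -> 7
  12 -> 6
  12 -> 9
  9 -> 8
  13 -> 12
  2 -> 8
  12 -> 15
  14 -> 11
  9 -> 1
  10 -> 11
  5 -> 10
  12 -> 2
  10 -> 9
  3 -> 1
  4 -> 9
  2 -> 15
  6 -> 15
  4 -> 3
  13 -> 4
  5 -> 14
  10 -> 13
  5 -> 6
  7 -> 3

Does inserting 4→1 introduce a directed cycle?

No

Adding 4→1 creates a cycle iff 1 can already reach 4.
Explore from 1: no path reaches 4. The graph stays acyclic.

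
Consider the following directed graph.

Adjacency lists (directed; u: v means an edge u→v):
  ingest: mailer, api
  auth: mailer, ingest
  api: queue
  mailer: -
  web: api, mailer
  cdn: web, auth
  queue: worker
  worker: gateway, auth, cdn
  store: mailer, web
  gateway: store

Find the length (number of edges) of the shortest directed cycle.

For each vertex v, BFS finds the shortest path from v back to v.
The shortest such closed walk is queue → worker → cdn → web → api → queue, length 5.

5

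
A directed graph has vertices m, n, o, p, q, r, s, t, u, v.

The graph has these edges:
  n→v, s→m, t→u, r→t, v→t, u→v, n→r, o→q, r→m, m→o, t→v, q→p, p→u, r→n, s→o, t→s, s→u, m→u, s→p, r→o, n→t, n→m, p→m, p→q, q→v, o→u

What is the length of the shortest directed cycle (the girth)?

For each vertex v, BFS finds the shortest path from v back to v.
The shortest such closed walk is r → n → r, length 2.

2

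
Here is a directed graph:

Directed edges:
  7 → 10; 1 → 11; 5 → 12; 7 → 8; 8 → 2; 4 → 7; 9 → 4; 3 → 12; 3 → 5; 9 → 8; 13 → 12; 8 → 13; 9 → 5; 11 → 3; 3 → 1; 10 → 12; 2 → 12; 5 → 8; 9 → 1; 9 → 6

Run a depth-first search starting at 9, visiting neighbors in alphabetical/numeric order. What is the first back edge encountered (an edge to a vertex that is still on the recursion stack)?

3→1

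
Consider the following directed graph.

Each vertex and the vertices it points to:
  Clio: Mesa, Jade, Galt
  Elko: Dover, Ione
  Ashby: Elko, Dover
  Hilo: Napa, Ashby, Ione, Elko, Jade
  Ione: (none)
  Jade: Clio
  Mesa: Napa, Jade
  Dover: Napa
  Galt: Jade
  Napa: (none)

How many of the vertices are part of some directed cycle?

4

A vertex is on a directed cycle iff it belongs to a strongly connected component of size ≥ 2 (or has a self-loop).
The vertices on cycles are {Clio, Galt, Jade, Mesa} — 4 in total.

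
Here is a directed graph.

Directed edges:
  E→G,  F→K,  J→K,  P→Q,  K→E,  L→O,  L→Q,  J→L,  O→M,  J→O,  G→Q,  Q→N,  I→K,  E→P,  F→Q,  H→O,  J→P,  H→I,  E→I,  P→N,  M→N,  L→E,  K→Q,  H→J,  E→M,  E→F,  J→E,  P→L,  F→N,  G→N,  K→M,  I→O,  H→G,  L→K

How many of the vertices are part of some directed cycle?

6

A vertex is on a directed cycle iff it belongs to a strongly connected component of size ≥ 2 (or has a self-loop).
The vertices on cycles are {E, F, I, K, L, P} — 6 in total.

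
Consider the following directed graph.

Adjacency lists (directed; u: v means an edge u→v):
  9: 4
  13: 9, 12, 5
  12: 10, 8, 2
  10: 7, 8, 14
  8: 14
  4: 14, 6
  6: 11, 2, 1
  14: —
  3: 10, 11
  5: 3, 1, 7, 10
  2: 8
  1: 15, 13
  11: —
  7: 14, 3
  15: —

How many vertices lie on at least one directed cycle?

9

A vertex is on a directed cycle iff it belongs to a strongly connected component of size ≥ 2 (or has a self-loop).
The vertices on cycles are {1, 3, 4, 5, 6, 7, 9, 10, 13} — 9 in total.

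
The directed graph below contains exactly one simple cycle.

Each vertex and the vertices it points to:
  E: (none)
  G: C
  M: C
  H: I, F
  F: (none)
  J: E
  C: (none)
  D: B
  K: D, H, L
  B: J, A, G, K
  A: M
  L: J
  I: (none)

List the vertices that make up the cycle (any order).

B, D, K

DFS with gray/black marking from B:
B gray
  J gray
    E gray
    E black
  J black
  A gray
    M gray
      C gray
      C black
    M black
  A black
  G gray
    G→C: C black — skip
  G black
  K gray
    D gray
      D→B: B is gray → back edge
Back edge closes the cycle B → K → D → B; its vertices are {B, D, K}.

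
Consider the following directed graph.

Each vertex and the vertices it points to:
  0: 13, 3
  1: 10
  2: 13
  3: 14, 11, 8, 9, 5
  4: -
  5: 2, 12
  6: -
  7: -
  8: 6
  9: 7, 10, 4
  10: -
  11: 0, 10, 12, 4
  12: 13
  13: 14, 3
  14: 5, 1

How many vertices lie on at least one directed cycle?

8

A vertex is on a directed cycle iff it belongs to a strongly connected component of size ≥ 2 (or has a self-loop).
The vertices on cycles are {0, 2, 3, 5, 11, 12, 13, 14} — 8 in total.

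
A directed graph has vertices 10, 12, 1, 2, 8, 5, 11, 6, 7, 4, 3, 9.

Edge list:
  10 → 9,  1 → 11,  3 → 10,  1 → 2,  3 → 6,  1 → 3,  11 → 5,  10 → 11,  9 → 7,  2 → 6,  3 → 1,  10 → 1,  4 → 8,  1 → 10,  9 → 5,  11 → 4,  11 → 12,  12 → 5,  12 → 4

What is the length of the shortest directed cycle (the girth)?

For each vertex v, BFS finds the shortest path from v back to v.
The shortest such closed walk is 10 → 1 → 10, length 2.

2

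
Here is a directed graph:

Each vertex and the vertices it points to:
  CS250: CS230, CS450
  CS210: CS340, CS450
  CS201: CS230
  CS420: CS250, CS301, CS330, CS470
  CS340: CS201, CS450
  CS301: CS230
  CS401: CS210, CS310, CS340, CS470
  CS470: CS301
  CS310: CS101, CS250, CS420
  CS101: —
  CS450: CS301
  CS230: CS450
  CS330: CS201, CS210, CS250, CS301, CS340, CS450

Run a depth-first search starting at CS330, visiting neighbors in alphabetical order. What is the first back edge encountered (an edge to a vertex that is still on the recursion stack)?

CS301→CS230

DFS from CS330 (visiting neighbors in alphabetical order); mark gray on enter, black on exit:
CS330 gray
  CS201 gray
    CS230 gray
      CS450 gray
        CS301 gray
          CS301→CS230: CS230 is gray → back edge
First back edge: CS301 → CS230.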